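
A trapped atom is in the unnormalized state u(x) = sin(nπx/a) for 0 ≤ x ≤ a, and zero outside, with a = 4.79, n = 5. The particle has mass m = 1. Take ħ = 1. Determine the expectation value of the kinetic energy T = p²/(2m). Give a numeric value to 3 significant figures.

5.38

T = −(ħ²/2m) d²/dx², so ⟨T⟩ = −(ħ²/2m) ∫ u*·u'' dx / ∫|u|² dx; with m = 1.
d/dx sin(nπx/a) = (nπ/a)·cos(nπx/a) and d²/dx² sin(nπx/a) = −(nπ/a)²·sin(nπx/a); on 0 ≤ x ≤ a, ∫sin²(nπx/a) dx = a/2 and ∫sin(nπx/a)·cos(nπx/a) dx = 0.
State is unnormalized: ∫|u|² dx = 2.3950, and ∫u*·(−ħ²/2m · u'') dx = 12.878, so ⟨T⟩ = 12.878 / 2.3950.
⟨T⟩ = 5.3770.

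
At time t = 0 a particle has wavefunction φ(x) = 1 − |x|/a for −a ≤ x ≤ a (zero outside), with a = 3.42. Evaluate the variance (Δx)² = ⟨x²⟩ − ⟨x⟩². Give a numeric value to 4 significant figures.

Compute ⟨x⟩ and ⟨x²⟩ separately, then (Δx)² = ⟨x²⟩ − ⟨x⟩².
φ is even, so ∫ over [−a, a] = 2∫₀ᵃ with φ = 1 − x/a there: ∫₀ᵃ (1 − x/a)² dx = a/3, ∫₀ᵃ x²(1 − x/a)² dx = a³/30, ∫₀ᵃ x⁴(1 − x/a)² dx = a⁵/105.
Normalization: ∫|φ|² dx = 2.2800.
⟨x⟩ = 0.0000 and ⟨x²⟩ = 1.1696.
(Δx)² = 1.1696 − (0.0000)² = 1.1696.

1.170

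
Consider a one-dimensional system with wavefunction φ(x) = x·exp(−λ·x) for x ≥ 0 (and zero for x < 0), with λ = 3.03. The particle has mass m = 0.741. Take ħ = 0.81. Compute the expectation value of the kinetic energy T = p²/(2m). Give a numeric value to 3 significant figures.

T = −(ħ²/2m) d²/dx², so ⟨T⟩ = −(ħ²/2m) ∫ φ*·φ'' dx / ∫|φ|² dx; with m = 0.741.
Differentiate x·exp(−λ·x) with the product rule; every integrand then reduces to terms xʲ·e^(−2λx) on [0, ∞), with ∫₀^∞ xʲ·e^(−2λx) dx = j!/(2λ)^(j+1).
State is unnormalized: ∫|φ|² dx = 0.0089869, and ∫φ*·(−ħ²/2m · φ'') dx = 0.036527, so ⟨T⟩ = 0.036527 / 0.0089869.
⟨T⟩ = 4.0645.

4.06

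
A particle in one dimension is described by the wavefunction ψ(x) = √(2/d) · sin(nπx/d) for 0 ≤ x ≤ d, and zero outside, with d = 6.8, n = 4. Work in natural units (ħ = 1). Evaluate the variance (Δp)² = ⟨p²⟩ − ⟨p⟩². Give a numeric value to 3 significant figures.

Compute ⟨p⟩ and ⟨p²⟩ separately; (Δp)² = ⟨p²⟩ − ⟨p⟩².
d/dx sin(nπx/d) = (nπ/d)·cos(nπx/d) and d²/dx² sin(nπx/d) = −(nπ/d)²·sin(nπx/d); on 0 ≤ x ≤ d, ∫sin²(nπx/d) dx = d/2 and ∫sin(nπx/d)·cos(nπx/d) dx = 0.
⟨p⟩ = 0.0000 and ⟨p²⟩ = 3.4151.
(Δp)² = 3.4151 − (0.0000)² = 3.4151.

3.42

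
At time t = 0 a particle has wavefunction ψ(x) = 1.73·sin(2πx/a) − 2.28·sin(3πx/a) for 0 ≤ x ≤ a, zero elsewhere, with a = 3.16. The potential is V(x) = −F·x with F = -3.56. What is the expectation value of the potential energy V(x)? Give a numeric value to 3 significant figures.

⟨V⟩ = ∫ V(x)·|ψ|² dx / ∫|ψ|² dx.
On 0 ≤ x ≤ a (j ≠ l): ∫sin²(jπx/a) dx = a/2, ∫sin(jπx/a)·sin(lπx/a) dx = 0; diagonal moments ∫x·sin²(jπx/a) dx = a²/4, ∫x²·sin²(jπx/a) dx = a³·(1/6 − 1/(4j²π²)); cross terms ∫x·sin(jπx/a)·sin(lπx/a) dx = 0 for j + l even and −4jla²/(π²(j² − l²)²) for j + l odd, ∫x²·sin(jπx/a)·sin(lπx/a) dx = (−1)^(j+l)·4jla³/(π²(j² − l²)²); higher powers the same way via product-to-sum and parts.
State is unnormalized: ∫|ψ|² dx = 12.942, and ∫ψ*·V(x)·ψ dx = 100.08, so ⟨V⟩ = 100.08 / 12.942.
⟨V⟩ = 7.7324.

7.73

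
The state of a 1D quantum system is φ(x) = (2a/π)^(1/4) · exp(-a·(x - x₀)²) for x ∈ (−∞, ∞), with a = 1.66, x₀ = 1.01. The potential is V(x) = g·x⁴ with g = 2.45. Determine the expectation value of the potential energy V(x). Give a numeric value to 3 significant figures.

⟨V⟩ = ∫ V(x)·|φ|² dx.
Gaussian moments (u = x − x₀): ∫u^(2j)·e^(−2au²) du = (2j−1)!!/(4a)^j · √(π/(2a)), odd powers integrate to 0; here √(π/(2a)) = 0.97276.
⟨V⟩ = 4.9745.

4.97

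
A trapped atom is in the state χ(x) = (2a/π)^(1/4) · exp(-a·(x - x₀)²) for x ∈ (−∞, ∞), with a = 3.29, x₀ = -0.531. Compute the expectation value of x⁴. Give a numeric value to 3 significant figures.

0.225

⟨x⁴⟩ = ∫ x⁴·|χ|² dx (integrals over the domain).
Gaussian moments (u = x − x₀): ∫u^(2j)·e^(−2au²) du = (2j−1)!!/(4a)^j · √(π/(2a)), odd powers integrate to 0; here √(π/(2a)) = 0.69097.
⟨x⁴⟩ = 0.22538.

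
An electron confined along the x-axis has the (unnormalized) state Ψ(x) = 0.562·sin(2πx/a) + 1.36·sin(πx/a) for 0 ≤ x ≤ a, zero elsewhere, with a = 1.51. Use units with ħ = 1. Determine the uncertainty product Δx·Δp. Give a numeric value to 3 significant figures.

0.559

Δx = √(⟨x²⟩−⟨x⟩²), Δp = √(⟨p²⟩−⟨p⟩²).
On 0 ≤ x ≤ a (j ≠ l): ∫sin²(jπx/a) dx = a/2, ∫sin(jπx/a)·sin(lπx/a) dx = 0; diagonal moments ∫x·sin²(jπx/a) dx = a²/4, ∫x²·sin²(jπx/a) dx = a³·(1/6 − 1/(4j²π²)); cross terms ∫x·sin(jπx/a)·sin(lπx/a) dx = 0 for j + l even and −4jla²/(π²(j² − l²)²) for j + l odd, ∫x²·sin(jπx/a)·sin(lπx/a) dx = (−1)^(j+l)·4jla³/(π²(j² − l²)²); higher powers the same way via product-to-sum and parts. d²/dx² sin(jπx/a) = −(jπ/a)²·sin(jπx/a); on 0 ≤ x ≤ a, ∫sin²(jπx/a) dx = a/2 and ∫sin(jπx/a)·sin(lπx/a) dx = 0 for j ≠ l, so only diagonal terms survive in ∫|Ψ|² and ∫Ψ·Ψ″; ∫Ψ·Ψ′ dx = [Ψ²/2] between the walls = 0.
Normalization: ∫|Ψ|² dx = 1.6349.
⟨x⟩ = 0.56299, ⟨x²⟩ = 0.36723 ⇒ Δx = 0.22420.
⟨p⟩ = 0.0000, ⟨p²⟩ = 6.2226 ⇒ Δp = 2.4945.
Δx·Δp = 0.55928.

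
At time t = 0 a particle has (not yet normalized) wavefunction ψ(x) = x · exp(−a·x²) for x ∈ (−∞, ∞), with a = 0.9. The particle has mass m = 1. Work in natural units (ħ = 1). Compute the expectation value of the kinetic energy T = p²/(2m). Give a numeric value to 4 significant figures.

1.350

T = −(ħ²/2m) d²/dx², so ⟨T⟩ = −(ħ²/2m) ∫ ψ*·ψ'' dx / ∫|ψ|² dx; with m = 1.
Expand each integrand as polynomial × e^(−2ax²) and use ∫x^(2j)·e^(−2ax²) dx = (2j−1)!!/(4a)^j · √(π/(2a)), odd powers → 0; here √(π/(2a)) = 1.3211. Differentiate with the product rule, d/dx e^(−ax²) = −2ax·e^(−ax²).
State is unnormalized: ∫|ψ|² dx = 0.36697, and ∫ψ*·(−ħ²/2m · ψ'') dx = 0.49542, so ⟨T⟩ = 0.49542 / 0.36697.
⟨T⟩ = 1.3500.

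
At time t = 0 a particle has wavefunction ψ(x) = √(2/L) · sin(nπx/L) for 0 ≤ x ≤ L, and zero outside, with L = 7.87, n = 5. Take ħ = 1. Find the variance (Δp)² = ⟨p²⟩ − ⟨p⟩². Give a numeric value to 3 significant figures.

Compute ⟨p⟩ and ⟨p²⟩ separately; (Δp)² = ⟨p²⟩ − ⟨p⟩².
d/dx sin(nπx/L) = (nπ/L)·cos(nπx/L) and d²/dx² sin(nπx/L) = −(nπ/L)²·sin(nπx/L); on 0 ≤ x ≤ L, ∫sin²(nπx/L) dx = L/2 and ∫sin(nπx/L)·cos(nπx/L) dx = 0.
⟨p⟩ = 0.0000 and ⟨p²⟩ = 3.9837.
(Δp)² = 3.9837 − (0.0000)² = 3.9837.

3.98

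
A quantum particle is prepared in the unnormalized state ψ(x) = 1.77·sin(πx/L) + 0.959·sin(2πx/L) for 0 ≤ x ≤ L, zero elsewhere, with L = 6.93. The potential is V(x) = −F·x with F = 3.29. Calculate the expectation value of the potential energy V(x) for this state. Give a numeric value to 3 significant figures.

-7.96

⟨V⟩ = ∫ V(x)·|ψ|² dx / ∫|ψ|² dx.
On 0 ≤ x ≤ L (j ≠ l): ∫sin²(jπx/L) dx = L/2, ∫sin(jπx/L)·sin(lπx/L) dx = 0; diagonal moments ∫x·sin²(jπx/L) dx = L²/4, ∫x²·sin²(jπx/L) dx = L³·(1/6 − 1/(4j²π²)); cross terms ∫x·sin(jπx/L)·sin(lπx/L) dx = 0 for j + l even and −4jlL²/(π²(j² − l²)²) for j + l odd, ∫x²·sin(jπx/L)·sin(lπx/L) dx = (−1)^(j+l)·4jlL³/(π²(j² − l²)²); higher powers the same way via product-to-sum and parts.
State is unnormalized: ∫|ψ|² dx = 14.042, and ∫ψ*·V(x)·ψ dx = -111.77, so ⟨V⟩ = -111.77 / 14.042.
⟨V⟩ = -7.9595.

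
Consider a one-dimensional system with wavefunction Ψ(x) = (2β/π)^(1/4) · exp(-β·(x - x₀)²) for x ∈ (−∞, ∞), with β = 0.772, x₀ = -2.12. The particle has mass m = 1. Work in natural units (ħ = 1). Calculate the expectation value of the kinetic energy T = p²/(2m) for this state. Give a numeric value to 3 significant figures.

0.386

T = −(ħ²/2m) d²/dx², so ⟨T⟩ = −(ħ²/2m) ∫ Ψ*·Ψ'' dx; with m = 1.
Gaussian moments (u = x − x₀): ∫u^(2j)·e^(−2βu²) du = (2j−1)!!/(4β)^j · √(π/(2β)), odd powers integrate to 0; here √(π/(2β)) = 1.4264. Derivatives: d/dx e^(−βu²) = −2βu·e^(−βu²), d²/dx² e^(−βu²) = (4β²u² − 2β)·e^(−βu²).
⟨T⟩ = 0.38600.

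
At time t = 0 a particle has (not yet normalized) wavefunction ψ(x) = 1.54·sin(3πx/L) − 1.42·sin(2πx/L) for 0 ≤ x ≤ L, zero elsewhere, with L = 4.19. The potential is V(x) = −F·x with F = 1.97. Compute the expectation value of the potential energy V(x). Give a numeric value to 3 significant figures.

-5.73

⟨V⟩ = ∫ V(x)·|ψ|² dx / ∫|ψ|² dx.
On 0 ≤ x ≤ L (j ≠ l): ∫sin²(jπx/L) dx = L/2, ∫sin(jπx/L)·sin(lπx/L) dx = 0; diagonal moments ∫x·sin²(jπx/L) dx = L²/4, ∫x²·sin²(jπx/L) dx = L³·(1/6 − 1/(4j²π²)); cross terms ∫x·sin(jπx/L)·sin(lπx/L) dx = 0 for j + l even and −4jlL²/(π²(j² − l²)²) for j + l odd, ∫x²·sin(jπx/L)·sin(lπx/L) dx = (−1)^(j+l)·4jlL³/(π²(j² − l²)²); higher powers the same way via product-to-sum and parts.
State is unnormalized: ∫|ψ|² dx = 9.1929, and ∫ψ*·V(x)·ψ dx = -52.653, so ⟨V⟩ = -52.653 / 9.1929.
⟨V⟩ = -5.7276.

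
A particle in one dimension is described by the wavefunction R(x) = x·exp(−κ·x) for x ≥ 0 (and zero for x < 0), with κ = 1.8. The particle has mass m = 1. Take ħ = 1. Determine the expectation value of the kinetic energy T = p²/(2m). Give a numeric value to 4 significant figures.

T = −(ħ²/2m) d²/dx², so ⟨T⟩ = −(ħ²/2m) ∫ R*·R'' dx / ∫|R|² dx; with m = 1.
Differentiate x·exp(−κ·x) with the product rule; every integrand then reduces to terms xʲ·e^(−2κx) on [0, ∞), with ∫₀^∞ xʲ·e^(−2κx) dx = j!/(2κ)^(j+1).
State is unnormalized: ∫|R|² dx = 0.042867, and ∫R*·(−ħ²/2m · R'') dx = 0.069444, so ⟨T⟩ = 0.069444 / 0.042867.
⟨T⟩ = 1.6200.

1.620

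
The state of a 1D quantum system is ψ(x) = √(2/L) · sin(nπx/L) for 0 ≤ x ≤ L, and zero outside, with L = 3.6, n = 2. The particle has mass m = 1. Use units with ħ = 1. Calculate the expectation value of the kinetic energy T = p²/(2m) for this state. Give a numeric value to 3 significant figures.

1.52

T = −(ħ²/2m) d²/dx², so ⟨T⟩ = −(ħ²/2m) ∫ ψ*·ψ'' dx; with m = 1.
d/dx sin(nπx/L) = (nπ/L)·cos(nπx/L) and d²/dx² sin(nπx/L) = −(nπ/L)²·sin(nπx/L); on 0 ≤ x ≤ L, ∫sin²(nπx/L) dx = L/2 and ∫sin(nπx/L)·cos(nπx/L) dx = 0.
⟨T⟩ = 1.5231.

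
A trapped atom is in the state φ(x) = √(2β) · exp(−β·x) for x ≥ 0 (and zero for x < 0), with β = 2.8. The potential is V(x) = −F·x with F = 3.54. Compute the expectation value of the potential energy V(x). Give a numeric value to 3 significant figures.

⟨V⟩ = ∫ V(x)·|φ|² dx.
Every integrand reduces to terms xʲ·e^(−2βx) on [0, ∞); use ∫₀^∞ xʲ·e^(−2βx) dx = j!/(2β)^(j+1).
⟨V⟩ = -0.63214.

-0.632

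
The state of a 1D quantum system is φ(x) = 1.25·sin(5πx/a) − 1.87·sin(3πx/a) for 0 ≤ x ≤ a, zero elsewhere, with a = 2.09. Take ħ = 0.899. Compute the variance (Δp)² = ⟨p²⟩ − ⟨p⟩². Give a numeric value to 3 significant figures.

Compute ⟨p⟩ and ⟨p²⟩ separately; (Δp)² = ⟨p²⟩ − ⟨p⟩².
d²/dx² sin(jπx/a) = −(jπ/a)²·sin(jπx/a); on 0 ≤ x ≤ a, ∫sin²(jπx/a) dx = a/2 and ∫sin(jπx/a)·sin(lπx/a) dx = 0 for j ≠ l, so only diagonal terms survive in ∫|φ|² and ∫φ·φ″; ∫φ·φ′ dx = [φ²/2] between the walls = 0.
Normalization: ∫|φ|² dx = 5.2871.
⟨p⟩ = 0.0000 and ⟨p²⟩ = 25.458.
(Δp)² = 25.458 − (0.0000)² = 25.458.

25.5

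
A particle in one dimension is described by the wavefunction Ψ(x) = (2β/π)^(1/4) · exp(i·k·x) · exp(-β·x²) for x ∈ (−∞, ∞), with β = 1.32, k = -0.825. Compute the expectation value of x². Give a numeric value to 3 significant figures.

0.189

⟨x²⟩ = ∫ x²·|Ψ|² dx (integrals over the domain).
Gaussian moments: ∫x^(2j)·e^(−2βx²) dx = (2j−1)!!/(4β)^j · √(π/(2β)), odd powers integrate to 0; here √(π/(2β)) = 1.0909.
⟨x²⟩ = 0.18939.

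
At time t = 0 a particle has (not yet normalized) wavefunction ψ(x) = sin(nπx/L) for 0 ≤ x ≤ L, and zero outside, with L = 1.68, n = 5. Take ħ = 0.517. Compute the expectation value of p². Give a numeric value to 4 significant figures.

23.37

p² ψ = −ħ² d²ψ/dx²; ⟨p²⟩ = −ħ² ∫ ψ*·ψ'' dx / ∫|ψ|² dx.
d/dx sin(nπx/L) = (nπ/L)·cos(nπx/L) and d²/dx² sin(nπx/L) = −(nπ/L)²·sin(nπx/L); on 0 ≤ x ≤ L, ∫sin²(nπx/L) dx = L/2 and ∫sin(nπx/L)·cos(nπx/L) dx = 0.
State is unnormalized: ∫|ψ|² dx = 0.84000, and ∫ψ*·(−ħ² ψ'') dx = 19.628, so ⟨p²⟩ = 19.628 / 0.84000.
⟨p²⟩ = 23.367.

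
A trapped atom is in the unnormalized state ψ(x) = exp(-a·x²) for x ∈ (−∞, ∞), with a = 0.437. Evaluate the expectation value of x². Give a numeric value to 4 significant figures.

⟨x²⟩ = ∫ x²·|ψ|² dx / ∫|ψ|² dx (integrals over the domain).
Gaussian moments: ∫x^(2j)·e^(−2ax²) dx = (2j−1)!!/(4a)^j · √(π/(2a)), odd powers integrate to 0; here √(π/(2a)) = 1.8959.
State is unnormalized: ∫|ψ|² dx = 1.8959, and ∫ψ*·x²·ψ dx = 1.0846, so ⟨x²⟩ = 1.0846 / 1.8959.
⟨x²⟩ = 0.57208.

0.5721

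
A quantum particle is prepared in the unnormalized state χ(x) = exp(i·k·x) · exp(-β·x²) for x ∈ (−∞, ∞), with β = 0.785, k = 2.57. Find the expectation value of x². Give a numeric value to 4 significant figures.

⟨x²⟩ = ∫ x²·|χ|² dx / ∫|χ|² dx (integrals over the domain).
Gaussian moments: ∫x^(2j)·e^(−2βx²) dx = (2j−1)!!/(4β)^j · √(π/(2β)), odd powers integrate to 0; here √(π/(2β)) = 1.4146.
State is unnormalized: ∫|χ|² dx = 1.4146, and ∫χ*·x²·χ dx = 0.45050, so ⟨x²⟩ = 0.45050 / 1.4146.
⟨x²⟩ = 0.31847.

0.3185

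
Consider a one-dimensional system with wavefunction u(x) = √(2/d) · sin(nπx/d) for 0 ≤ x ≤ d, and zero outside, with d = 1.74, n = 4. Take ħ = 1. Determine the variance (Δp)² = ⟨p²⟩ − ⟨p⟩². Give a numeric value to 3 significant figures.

Compute ⟨p⟩ and ⟨p²⟩ separately; (Δp)² = ⟨p²⟩ − ⟨p⟩².
d/dx sin(nπx/d) = (nπ/d)·cos(nπx/d) and d²/dx² sin(nπx/d) = −(nπ/d)²·sin(nπx/d); on 0 ≤ x ≤ d, ∫sin²(nπx/d) dx = d/2 and ∫sin(nπx/d)·cos(nπx/d) dx = 0.
⟨p⟩ = 0.0000 and ⟨p²⟩ = 52.158.
(Δp)² = 52.158 − (0.0000)² = 52.158.

52.2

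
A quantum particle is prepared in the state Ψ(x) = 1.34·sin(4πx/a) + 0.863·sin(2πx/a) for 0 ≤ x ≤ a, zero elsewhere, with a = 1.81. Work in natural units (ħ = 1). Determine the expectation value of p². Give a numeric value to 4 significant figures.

37.60

p² Ψ = −ħ² d²Ψ/dx²; ⟨p²⟩ = −ħ² ∫ Ψ*·Ψ'' dx / ∫|Ψ|² dx.
d²/dx² sin(jπx/a) = −(jπ/a)²·sin(jπx/a); on 0 ≤ x ≤ a, ∫sin²(jπx/a) dx = a/2 and ∫sin(jπx/a)·sin(lπx/a) dx = 0 for j ≠ l, so only diagonal terms survive in ∫|Ψ|² and ∫Ψ·Ψ″; ∫Ψ·Ψ′ dx = [Ψ²/2] between the walls = 0.
State is unnormalized: ∫|Ψ|² dx = 2.2990, and ∫Ψ*·(−ħ² Ψ'') dx = 86.451, so ⟨p²⟩ = 86.451 / 2.2990.
⟨p²⟩ = 37.603.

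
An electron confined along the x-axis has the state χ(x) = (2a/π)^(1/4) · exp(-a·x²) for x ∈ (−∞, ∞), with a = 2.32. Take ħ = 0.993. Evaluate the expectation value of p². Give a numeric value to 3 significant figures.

p² χ = −ħ² d²χ/dx²; ⟨p²⟩ = −ħ² ∫ χ*·χ'' dx.
Gaussian moments: ∫x^(2j)·e^(−2ax²) dx = (2j−1)!!/(4a)^j · √(π/(2a)), odd powers integrate to 0; here √(π/(2a)) = 0.82284. Derivatives: d/dx e^(−ax²) = −2ax·e^(−ax²), d²/dx² e^(−ax²) = (4a²x² − 2a)·e^(−ax²).
⟨p²⟩ = 2.2876.

2.29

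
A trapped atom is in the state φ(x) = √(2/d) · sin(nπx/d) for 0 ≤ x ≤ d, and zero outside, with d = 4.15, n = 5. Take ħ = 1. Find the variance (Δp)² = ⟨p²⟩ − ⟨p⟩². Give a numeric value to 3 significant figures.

14.3

Compute ⟨p⟩ and ⟨p²⟩ separately; (Δp)² = ⟨p²⟩ − ⟨p⟩².
d/dx sin(nπx/d) = (nπ/d)·cos(nπx/d) and d²/dx² sin(nπx/d) = −(nπ/d)²·sin(nπx/d); on 0 ≤ x ≤ d, ∫sin²(nπx/d) dx = d/2 and ∫sin(nπx/d)·cos(nπx/d) dx = 0.
⟨p⟩ = 0.0000 and ⟨p²⟩ = 14.327.
(Δp)² = 14.327 − (0.0000)² = 14.327.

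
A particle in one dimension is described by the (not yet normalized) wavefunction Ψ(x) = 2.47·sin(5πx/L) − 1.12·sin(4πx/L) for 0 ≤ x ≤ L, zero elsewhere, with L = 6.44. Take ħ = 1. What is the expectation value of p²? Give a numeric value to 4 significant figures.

p² Ψ = −ħ² d²Ψ/dx²; ⟨p²⟩ = −ħ² ∫ Ψ*·Ψ'' dx / ∫|Ψ|² dx.
d²/dx² sin(jπx/L) = −(jπ/L)²·sin(jπx/L); on 0 ≤ x ≤ L, ∫sin²(jπx/L) dx = L/2 and ∫sin(jπx/L)·sin(lπx/L) dx = 0 for j ≠ l, so only diagonal terms survive in ∫|Ψ|² and ∫Ψ·Ψ″; ∫Ψ·Ψ′ dx = [Ψ²/2] between the walls = 0.
State is unnormalized: ∫|Ψ|² dx = 23.684, and ∫Ψ*·(−ħ² Ψ'') dx = 132.25, so ⟨p²⟩ = 132.25 / 23.684.
⟨p²⟩ = 5.5841.

5.584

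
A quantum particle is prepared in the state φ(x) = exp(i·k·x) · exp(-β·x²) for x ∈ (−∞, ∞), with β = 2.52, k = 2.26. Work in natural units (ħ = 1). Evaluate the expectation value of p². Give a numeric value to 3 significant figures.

7.63

p² φ = −ħ² d²φ/dx²; ⟨p²⟩ = −ħ² ∫ φ*·φ'' dx / ∫|φ|² dx.
Gaussian moments: ∫x^(2j)·e^(−2βx²) dx = (2j−1)!!/(4β)^j · √(π/(2β)), odd powers integrate to 0; here √(π/(2β)) = 0.78951. Derivatives: φ′ = (ik − 2βx)·φ, φ″ = ((ik − 2βx)² − 2β)·φ; the odd-in-x pieces drop out.
State is unnormalized: ∫|φ|² dx = 0.78951, and ∫φ*·(−ħ² φ'') dx = 6.0221, so ⟨p²⟩ = 6.0221 / 0.78951.
⟨p²⟩ = 7.6276.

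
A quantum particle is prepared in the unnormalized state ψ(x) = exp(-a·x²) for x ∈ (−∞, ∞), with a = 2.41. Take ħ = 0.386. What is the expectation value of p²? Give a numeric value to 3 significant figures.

0.359

p² ψ = −ħ² d²ψ/dx²; ⟨p²⟩ = −ħ² ∫ ψ*·ψ'' dx / ∫|ψ|² dx.
Gaussian moments: ∫x^(2j)·e^(−2ax²) dx = (2j−1)!!/(4a)^j · √(π/(2a)), odd powers integrate to 0; here √(π/(2a)) = 0.80733. Derivatives: d/dx e^(−ax²) = −2ax·e^(−ax²), d²/dx² e^(−ax²) = (4a²x² − 2a)·e^(−ax²).
State is unnormalized: ∫|ψ|² dx = 0.80733, and ∫ψ*·(−ħ² ψ'') dx = 0.28990, so ⟨p²⟩ = 0.28990 / 0.80733.
⟨p²⟩ = 0.35908.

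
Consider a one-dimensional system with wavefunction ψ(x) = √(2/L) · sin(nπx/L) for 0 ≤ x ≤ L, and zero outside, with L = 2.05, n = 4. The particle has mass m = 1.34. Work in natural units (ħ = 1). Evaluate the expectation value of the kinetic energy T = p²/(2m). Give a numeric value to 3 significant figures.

T = −(ħ²/2m) d²/dx², so ⟨T⟩ = −(ħ²/2m) ∫ ψ*·ψ'' dx; with m = 1.34.
d/dx sin(nπx/L) = (nπ/L)·cos(nπx/L) and d²/dx² sin(nπx/L) = −(nπ/L)²·sin(nπx/L); on 0 ≤ x ≤ L, ∫sin²(nπx/L) dx = L/2 and ∫sin(nπx/L)·cos(nπx/L) dx = 0.
⟨T⟩ = 14.021.

14.0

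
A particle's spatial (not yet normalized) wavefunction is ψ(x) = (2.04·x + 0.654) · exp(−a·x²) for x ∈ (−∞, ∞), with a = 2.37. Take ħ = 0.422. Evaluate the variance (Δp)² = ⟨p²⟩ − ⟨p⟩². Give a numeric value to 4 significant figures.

0.8496

Compute ⟨p⟩ and ⟨p²⟩ separately; (Δp)² = ⟨p²⟩ − ⟨p⟩².
Expand each integrand as polynomial × e^(−2ax²) and use ∫x^(2j)·e^(−2ax²) dx = (2j−1)!!/(4a)^j · √(π/(2a)), odd powers → 0; here √(π/(2a)) = 0.81412. Differentiate with the product rule, d/dx e^(−ax²) = −2ax·e^(−ax²).
Normalization: ∫|ψ|² dx = 0.70560.
⟨p⟩ = 0.0000 and ⟨p²⟩ = 0.84961.
(Δp)² = 0.84961 − (0.0000)² = 0.84961.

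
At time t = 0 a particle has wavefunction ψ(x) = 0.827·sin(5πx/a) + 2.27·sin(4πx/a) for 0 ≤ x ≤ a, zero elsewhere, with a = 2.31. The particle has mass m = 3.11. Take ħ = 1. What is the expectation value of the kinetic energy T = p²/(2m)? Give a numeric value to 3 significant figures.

T = −(ħ²/2m) d²/dx², so ⟨T⟩ = −(ħ²/2m) ∫ ψ*·ψ'' dx / ∫|ψ|² dx; with m = 3.11.
d²/dx² sin(jπx/a) = −(jπ/a)²·sin(jπx/a); on 0 ≤ x ≤ a, ∫sin²(jπx/a) dx = a/2 and ∫sin(jπx/a)·sin(lπx/a) dx = 0 for j ≠ l, so only diagonal terms survive in ∫|ψ|² and ∫ψ·ψ″; ∫ψ·ψ′ dx = [ψ²/2] between the walls = 0.
State is unnormalized: ∫|ψ|² dx = 6.7415, and ∫ψ*·(−ħ²/2m · ψ'') dx = 34.189, so ⟨T⟩ = 34.189 / 6.7415.
⟨T⟩ = 5.0714.

5.07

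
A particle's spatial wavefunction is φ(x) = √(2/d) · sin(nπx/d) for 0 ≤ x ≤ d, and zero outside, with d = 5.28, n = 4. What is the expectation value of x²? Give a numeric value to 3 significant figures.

⟨x²⟩ = ∫ x²·|φ|² dx (integrals over the domain).
With sin²θ = (1 − cos2θ)/2 on 0 ≤ x ≤ d: ∫sin²(nπx/d) dx = d/2, ∫x·sin²(nπx/d) dx = d²/4, ∫x²·sin²(nπx/d) dx = d³·(1/6 − 1/(4n²π²)); higher powers xᵏ the same way, integrating xᵏ·cos(2nπx/d) by parts.
⟨x²⟩ = 9.2045.

9.20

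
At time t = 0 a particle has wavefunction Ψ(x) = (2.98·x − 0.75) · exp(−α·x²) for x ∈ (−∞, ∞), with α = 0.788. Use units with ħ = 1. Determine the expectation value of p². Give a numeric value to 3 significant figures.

p² Ψ = −ħ² d²Ψ/dx²; ⟨p²⟩ = −ħ² ∫ Ψ*·Ψ'' dx / ∫|Ψ|² dx.
Expand each integrand as polynomial × e^(−2αx²) and use ∫x^(2j)·e^(−2αx²) dx = (2j−1)!!/(4α)^j · √(π/(2α)), odd powers → 0; here √(π/(2α)) = 1.4119. Differentiate with the product rule, d/dx e^(−αx²) = −2αx·e^(−αx²).
State is unnormalized: ∫|Ψ|² dx = 4.7720, and ∫Ψ*·(−ħ² Ψ'') dx = 10.029, so ⟨p²⟩ = 10.029 / 4.7720.
⟨p²⟩ = 2.1017.

2.10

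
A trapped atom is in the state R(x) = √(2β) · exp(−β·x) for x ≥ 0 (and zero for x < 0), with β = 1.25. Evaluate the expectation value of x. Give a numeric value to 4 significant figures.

⟨x⟩ = ∫ x·|R|² dx (integrals over the domain).
Every integrand reduces to terms xʲ·e^(−2βx) on [0, ∞); use ∫₀^∞ xʲ·e^(−2βx) dx = j!/(2β)^(j+1).
⟨x⟩ = 0.40000.

0.4000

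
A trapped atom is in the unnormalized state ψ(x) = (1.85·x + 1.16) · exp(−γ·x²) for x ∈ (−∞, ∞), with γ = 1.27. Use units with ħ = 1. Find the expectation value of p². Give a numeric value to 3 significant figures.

2.12

p² ψ = −ħ² d²ψ/dx²; ⟨p²⟩ = −ħ² ∫ ψ*·ψ'' dx / ∫|ψ|² dx.
Expand each integrand as polynomial × e^(−2γx²) and use ∫x^(2j)·e^(−2γx²) dx = (2j−1)!!/(4γ)^j · √(π/(2γ)), odd powers → 0; here √(π/(2γ)) = 1.1121. Differentiate with the product rule, d/dx e^(−γx²) = −2γx·e^(−γx²).
State is unnormalized: ∫|ψ|² dx = 2.2458, and ∫ψ*·(−ħ² ψ'') dx = 4.7553, so ⟨p²⟩ = 4.7553 / 2.2458.
⟨p²⟩ = 2.1174.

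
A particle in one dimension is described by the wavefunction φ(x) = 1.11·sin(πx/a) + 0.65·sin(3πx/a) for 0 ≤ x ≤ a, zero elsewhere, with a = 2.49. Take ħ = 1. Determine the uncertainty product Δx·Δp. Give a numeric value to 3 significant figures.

Δx = √(⟨x²⟩−⟨x⟩²), Δp = √(⟨p²⟩−⟨p⟩²).
On 0 ≤ x ≤ a (j ≠ l): ∫sin²(jπx/a) dx = a/2, ∫sin(jπx/a)·sin(lπx/a) dx = 0; diagonal moments ∫x·sin²(jπx/a) dx = a²/4, ∫x²·sin²(jπx/a) dx = a³·(1/6 − 1/(4j²π²)); cross terms ∫x·sin(jπx/a)·sin(lπx/a) dx = 0 for j + l even and −4jla²/(π²(j² − l²)²) for j + l odd, ∫x²·sin(jπx/a)·sin(lπx/a) dx = (−1)^(j+l)·4jla³/(π²(j² − l²)²); higher powers the same way via product-to-sum and parts. d²/dx² sin(jπx/a) = −(jπ/a)²·sin(jπx/a); on 0 ≤ x ≤ a, ∫sin²(jπx/a) dx = a/2 and ∫sin(jπx/a)·sin(lπx/a) dx = 0 for j ≠ l, so only diagonal terms survive in ∫|φ|² and ∫φ·φ″; ∫φ·φ′ dx = [φ²/2] between the walls = 0.
Normalization: ∫|φ|² dx = 2.0600.
⟨x⟩ = 1.2450, ⟨x²⟩ = 2.0293 ⇒ Δx = 0.69233.
⟨p⟩ = 0.0000, ⟨p²⟩ = 4.8437 ⇒ Δp = 2.2008.
Δx·Δp = 1.5237.

1.52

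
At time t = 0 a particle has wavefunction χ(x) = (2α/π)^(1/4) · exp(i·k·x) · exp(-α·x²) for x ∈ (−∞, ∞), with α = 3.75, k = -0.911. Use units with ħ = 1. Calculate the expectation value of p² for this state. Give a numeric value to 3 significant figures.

p² χ = −ħ² d²χ/dx²; ⟨p²⟩ = −ħ² ∫ χ*·χ'' dx.
Gaussian moments: ∫x^(2j)·e^(−2αx²) dx = (2j−1)!!/(4α)^j · √(π/(2α)), odd powers integrate to 0; here √(π/(2α)) = 0.64721. Derivatives: χ′ = (ik − 2αx)·χ, χ″ = ((ik − 2αx)² − 2α)·χ; the odd-in-x pieces drop out.
⟨p²⟩ = 4.5799.

4.58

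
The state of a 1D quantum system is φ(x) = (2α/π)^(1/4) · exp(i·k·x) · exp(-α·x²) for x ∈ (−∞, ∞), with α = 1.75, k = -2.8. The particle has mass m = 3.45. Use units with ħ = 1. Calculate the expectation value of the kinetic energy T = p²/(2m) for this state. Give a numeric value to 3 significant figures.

1.39

T = −(ħ²/2m) d²/dx², so ⟨T⟩ = −(ħ²/2m) ∫ φ*·φ'' dx; with m = 3.45.
Gaussian moments: ∫x^(2j)·e^(−2αx²) dx = (2j−1)!!/(4α)^j · √(π/(2α)), odd powers integrate to 0; here √(π/(2α)) = 0.94742. Derivatives: φ′ = (ik − 2αx)·φ, φ″ = ((ik − 2αx)² − 2α)·φ; the odd-in-x pieces drop out.
⟨T⟩ = 1.3899.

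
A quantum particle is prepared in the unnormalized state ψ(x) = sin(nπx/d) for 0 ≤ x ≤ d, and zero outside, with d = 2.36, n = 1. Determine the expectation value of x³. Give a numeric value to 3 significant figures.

2.29

⟨x³⟩ = ∫ x³·|ψ|² dx / ∫|ψ|² dx (integrals over the domain).
With sin²θ = (1 − cos2θ)/2 on 0 ≤ x ≤ d: ∫sin²(nπx/d) dx = d/2, ∫x·sin²(nπx/d) dx = d²/4, ∫x²·sin²(nπx/d) dx = d³·(1/6 − 1/(4n²π²)); higher powers xᵏ the same way, integrating xᵏ·cos(2nπx/d) by parts.
State is unnormalized: ∫|ψ|² dx = 1.1800, and ∫ψ*·x³·ψ dx = 2.6989, so ⟨x³⟩ = 2.6989 / 1.1800.
⟨x³⟩ = 2.2872.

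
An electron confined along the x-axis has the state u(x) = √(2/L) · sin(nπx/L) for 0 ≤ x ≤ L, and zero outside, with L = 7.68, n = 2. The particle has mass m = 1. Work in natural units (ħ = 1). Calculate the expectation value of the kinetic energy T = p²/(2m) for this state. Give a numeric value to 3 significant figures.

T = −(ħ²/2m) d²/dx², so ⟨T⟩ = −(ħ²/2m) ∫ u*·u'' dx; with m = 1.
d/dx sin(nπx/L) = (nπ/L)·cos(nπx/L) and d²/dx² sin(nπx/L) = −(nπ/L)²·sin(nπx/L); on 0 ≤ x ≤ L, ∫sin²(nπx/L) dx = L/2 and ∫sin(nπx/L)·cos(nπx/L) dx = 0.
⟨T⟩ = 0.33466.

0.335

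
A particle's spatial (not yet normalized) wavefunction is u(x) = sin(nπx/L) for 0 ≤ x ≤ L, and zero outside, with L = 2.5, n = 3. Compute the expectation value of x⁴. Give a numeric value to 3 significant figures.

⟨x⁴⟩ = ∫ x⁴·|u|² dx / ∫|u|² dx (integrals over the domain).
With sin²θ = (1 − cos2θ)/2 on 0 ≤ x ≤ L: ∫sin²(nπx/L) dx = L/2, ∫x·sin²(nπx/L) dx = L²/4, ∫x²·sin²(nπx/L) dx = L³·(1/6 − 1/(4n²π²)); higher powers xᵏ the same way, integrating xᵏ·cos(2nπx/L) by parts.
State is unnormalized: ∫|u|² dx = 1.2500, and ∫u*·x⁴·u dx = 9.2252, so ⟨x⁴⟩ = 9.2252 / 1.2500.
⟨x⁴⟩ = 7.3802.

7.38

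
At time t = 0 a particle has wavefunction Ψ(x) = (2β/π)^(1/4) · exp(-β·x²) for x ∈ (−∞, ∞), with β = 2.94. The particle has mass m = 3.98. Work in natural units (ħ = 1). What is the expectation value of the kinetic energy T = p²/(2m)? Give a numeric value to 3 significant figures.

0.369

T = −(ħ²/2m) d²/dx², so ⟨T⟩ = −(ħ²/2m) ∫ Ψ*·Ψ'' dx; with m = 3.98.
Gaussian moments: ∫x^(2j)·e^(−2βx²) dx = (2j−1)!!/(4β)^j · √(π/(2β)), odd powers integrate to 0; here √(π/(2β)) = 0.73095. Derivatives: d/dx e^(−βx²) = −2βx·e^(−βx²), d²/dx² e^(−βx²) = (4β²x² − 2β)·e^(−βx²).
⟨T⟩ = 0.36935.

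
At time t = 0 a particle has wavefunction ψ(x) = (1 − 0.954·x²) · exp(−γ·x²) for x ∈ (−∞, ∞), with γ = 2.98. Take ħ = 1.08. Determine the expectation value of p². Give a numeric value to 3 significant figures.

4.87

p² ψ = −ħ² d²ψ/dx²; ⟨p²⟩ = −ħ² ∫ ψ*·ψ'' dx / ∫|ψ|² dx.
Expand each integrand as polynomial × e^(−2γx²) and use ∫x^(2j)·e^(−2γx²) dx = (2j−1)!!/(4γ)^j · √(π/(2γ)), odd powers → 0; here √(π/(2γ)) = 0.72603. Differentiate with the product rule, d/dx e^(−γx²) = −2γx·e^(−γx²).
State is unnormalized: ∫|ψ|² dx = 0.62376, and ∫ψ*·(−ħ² ψ'') dx = 3.0407, so ⟨p²⟩ = 3.0407 / 0.62376.
⟨p²⟩ = 4.8747.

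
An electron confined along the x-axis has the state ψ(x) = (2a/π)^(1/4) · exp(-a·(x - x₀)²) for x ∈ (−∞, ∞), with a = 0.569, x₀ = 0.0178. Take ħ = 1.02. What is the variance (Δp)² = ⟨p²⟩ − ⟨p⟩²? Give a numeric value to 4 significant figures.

0.5920

Compute ⟨p⟩ and ⟨p²⟩ separately; (Δp)² = ⟨p²⟩ − ⟨p⟩².
Gaussian moments (u = x − x₀): ∫u^(2j)·e^(−2au²) du = (2j−1)!!/(4a)^j · √(π/(2a)), odd powers integrate to 0; here √(π/(2a)) = 1.6615. Derivatives: d/dx e^(−au²) = −2au·e^(−au²), d²/dx² e^(−au²) = (4a²u² − 2a)·e^(−au²).
⟨p⟩ = 0.0000 and ⟨p²⟩ = 0.59199.
(Δp)² = 0.59199 − (0.0000)² = 0.59199.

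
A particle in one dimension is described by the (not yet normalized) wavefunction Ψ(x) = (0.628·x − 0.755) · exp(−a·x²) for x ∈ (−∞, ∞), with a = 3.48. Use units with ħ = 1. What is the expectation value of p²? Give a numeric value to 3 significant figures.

p² Ψ = −ħ² d²Ψ/dx²; ⟨p²⟩ = −ħ² ∫ Ψ*·Ψ'' dx / ∫|Ψ|² dx.
Expand each integrand as polynomial × e^(−2ax²) and use ∫x^(2j)·e^(−2ax²) dx = (2j−1)!!/(4a)^j · √(π/(2a)), odd powers → 0; here √(π/(2a)) = 0.67185. Differentiate with the product rule, d/dx e^(−ax²) = −2ax·e^(−ax²).
State is unnormalized: ∫|Ψ|² dx = 0.40200, and ∫Ψ*·(−ħ² Ψ'') dx = 1.5315, so ⟨p²⟩ = 1.5315 / 0.40200.
⟨p²⟩ = 3.8096.

3.81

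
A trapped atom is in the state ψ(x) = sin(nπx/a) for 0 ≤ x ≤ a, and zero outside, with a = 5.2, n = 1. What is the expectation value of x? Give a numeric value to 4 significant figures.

2.600

⟨x⟩ = ∫ x·|ψ|² dx / ∫|ψ|² dx (integrals over the domain).
With sin²θ = (1 − cos2θ)/2 on 0 ≤ x ≤ a: ∫sin²(nπx/a) dx = a/2, ∫x·sin²(nπx/a) dx = a²/4, ∫x²·sin²(nπx/a) dx = a³·(1/6 − 1/(4n²π²)); higher powers xᵏ the same way, integrating xᵏ·cos(2nπx/a) by parts.
State is unnormalized: ∫|ψ|² dx = 2.6000, and ∫ψ*·x·ψ dx = 6.7600, so ⟨x⟩ = 6.7600 / 2.6000.
⟨x⟩ = 2.6000.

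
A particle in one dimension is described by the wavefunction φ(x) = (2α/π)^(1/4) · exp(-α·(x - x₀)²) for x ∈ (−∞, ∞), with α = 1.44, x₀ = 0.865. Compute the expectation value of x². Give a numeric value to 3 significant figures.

0.922

⟨x²⟩ = ∫ x²·|φ|² dx (integrals over the domain).
Gaussian moments (u = x − x₀): ∫u^(2j)·e^(−2αu²) du = (2j−1)!!/(4α)^j · √(π/(2α)), odd powers integrate to 0; here √(π/(2α)) = 1.0444.
⟨x²⟩ = 0.92184.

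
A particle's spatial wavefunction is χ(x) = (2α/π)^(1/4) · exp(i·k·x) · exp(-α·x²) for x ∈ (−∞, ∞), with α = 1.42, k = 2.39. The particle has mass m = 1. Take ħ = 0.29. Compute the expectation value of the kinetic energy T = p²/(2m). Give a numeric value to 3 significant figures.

T = −(ħ²/2m) d²/dx², so ⟨T⟩ = −(ħ²/2m) ∫ χ*·χ'' dx; with m = 1.
Gaussian moments: ∫x^(2j)·e^(−2αx²) dx = (2j−1)!!/(4α)^j · √(π/(2α)), odd powers integrate to 0; here √(π/(2α)) = 1.0518. Derivatives: χ′ = (ik − 2αx)·χ, χ″ = ((ik − 2αx)² − 2α)·χ; the odd-in-x pieces drop out.
⟨T⟩ = 0.29990.

0.300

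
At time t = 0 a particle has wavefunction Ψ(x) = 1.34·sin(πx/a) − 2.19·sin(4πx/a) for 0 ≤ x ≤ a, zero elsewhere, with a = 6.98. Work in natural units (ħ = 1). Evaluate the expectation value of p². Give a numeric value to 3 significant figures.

2.41

p² Ψ = −ħ² d²Ψ/dx²; ⟨p²⟩ = −ħ² ∫ Ψ*·Ψ'' dx / ∫|Ψ|² dx.
d²/dx² sin(jπx/a) = −(jπ/a)²·sin(jπx/a); on 0 ≤ x ≤ a, ∫sin²(jπx/a) dx = a/2 and ∫sin(jπx/a)·sin(lπx/a) dx = 0 for j ≠ l, so only diagonal terms survive in ∫|Ψ|² and ∫Ψ·Ψ″; ∫Ψ·Ψ′ dx = [Ψ²/2] between the walls = 0.
State is unnormalized: ∫|Ψ|² dx = 23.005, and ∫Ψ*·(−ħ² Ψ'') dx = 55.522, so ⟨p²⟩ = 55.522 / 23.005.
⟨p²⟩ = 2.4135.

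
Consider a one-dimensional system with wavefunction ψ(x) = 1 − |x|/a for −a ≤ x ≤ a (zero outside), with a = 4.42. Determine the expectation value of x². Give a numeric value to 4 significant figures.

⟨x²⟩ = ∫ x²·|ψ|² dx / ∫|ψ|² dx (integrals over the domain).
ψ is even, so ∫ over [−a, a] = 2∫₀ᵃ with ψ = 1 − x/a there: ∫₀ᵃ (1 − x/a)² dx = a/3, ∫₀ᵃ x²(1 − x/a)² dx = a³/30, ∫₀ᵃ x⁴(1 − x/a)² dx = a⁵/105.
State is unnormalized: ∫|ψ|² dx = 2.9467, and ∫ψ*·x²·ψ dx = 5.7567, so ⟨x²⟩ = 5.7567 / 2.9467.
⟨x²⟩ = 1.9536.

1.954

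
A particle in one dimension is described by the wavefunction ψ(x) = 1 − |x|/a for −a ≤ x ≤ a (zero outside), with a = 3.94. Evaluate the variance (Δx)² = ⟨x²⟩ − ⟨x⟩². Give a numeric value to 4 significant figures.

1.552

Compute ⟨x⟩ and ⟨x²⟩ separately, then (Δx)² = ⟨x²⟩ − ⟨x⟩².
ψ is even, so ∫ over [−a, a] = 2∫₀ᵃ with ψ = 1 − x/a there: ∫₀ᵃ (1 − x/a)² dx = a/3, ∫₀ᵃ x²(1 − x/a)² dx = a³/30, ∫₀ᵃ x⁴(1 − x/a)² dx = a⁵/105.
Normalization: ∫|ψ|² dx = 2.6267.
⟨x⟩ = 0.0000 and ⟨x²⟩ = 1.5524.
(Δx)² = 1.5524 − (0.0000)² = 1.5524.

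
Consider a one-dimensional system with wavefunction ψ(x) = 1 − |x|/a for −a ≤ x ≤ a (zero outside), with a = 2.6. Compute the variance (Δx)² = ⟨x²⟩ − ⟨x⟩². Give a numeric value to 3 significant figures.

0.676

Compute ⟨x⟩ and ⟨x²⟩ separately, then (Δx)² = ⟨x²⟩ − ⟨x⟩².
ψ is even, so ∫ over [−a, a] = 2∫₀ᵃ with ψ = 1 − x/a there: ∫₀ᵃ (1 − x/a)² dx = a/3, ∫₀ᵃ x²(1 − x/a)² dx = a³/30, ∫₀ᵃ x⁴(1 − x/a)² dx = a⁵/105.
Normalization: ∫|ψ|² dx = 1.7333.
⟨x⟩ = 0.0000 and ⟨x²⟩ = 0.67600.
(Δx)² = 0.67600 − (0.0000)² = 0.67600.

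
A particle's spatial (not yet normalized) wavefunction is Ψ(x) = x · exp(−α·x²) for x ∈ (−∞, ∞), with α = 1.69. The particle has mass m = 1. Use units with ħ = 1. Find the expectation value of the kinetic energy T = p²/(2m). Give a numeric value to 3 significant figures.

2.54

T = −(ħ²/2m) d²/dx², so ⟨T⟩ = −(ħ²/2m) ∫ Ψ*·Ψ'' dx / ∫|Ψ|² dx; with m = 1.
Expand each integrand as polynomial × e^(−2αx²) and use ∫x^(2j)·e^(−2αx²) dx = (2j−1)!!/(4α)^j · √(π/(2α)), odd powers → 0; here √(π/(2α)) = 0.96409. Differentiate with the product rule, d/dx e^(−αx²) = −2αx·e^(−αx²).
State is unnormalized: ∫|Ψ|² dx = 0.14262, and ∫Ψ*·(−ħ²/2m · Ψ'') dx = 0.36153, so ⟨T⟩ = 0.36153 / 0.14262.
⟨T⟩ = 2.5350.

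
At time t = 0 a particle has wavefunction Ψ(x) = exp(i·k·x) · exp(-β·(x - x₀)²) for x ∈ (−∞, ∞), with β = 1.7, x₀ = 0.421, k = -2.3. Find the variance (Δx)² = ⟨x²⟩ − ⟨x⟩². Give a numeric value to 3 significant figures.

0.147

Compute ⟨x⟩ and ⟨x²⟩ separately, then (Δx)² = ⟨x²⟩ − ⟨x⟩².
Gaussian moments (u = x − x₀): ∫u^(2j)·e^(−2βu²) du = (2j−1)!!/(4β)^j · √(π/(2β)), odd powers integrate to 0; here √(π/(2β)) = 0.96125.
Normalization: ∫|Ψ|² dx = 0.96125.
⟨x⟩ = 0.42100 and ⟨x²⟩ = 0.32430.
(Δx)² = 0.32430 − (0.42100)² = 0.14706.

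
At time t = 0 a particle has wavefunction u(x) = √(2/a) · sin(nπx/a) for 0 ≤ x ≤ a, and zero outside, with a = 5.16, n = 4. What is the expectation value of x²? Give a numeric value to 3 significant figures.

⟨x²⟩ = ∫ x²·|u|² dx (integrals over the domain).
With sin²θ = (1 − cos2θ)/2 on 0 ≤ x ≤ a: ∫sin²(nπx/a) dx = a/2, ∫x·sin²(nπx/a) dx = a²/4, ∫x²·sin²(nπx/a) dx = a³·(1/6 − 1/(4n²π²)); higher powers xᵏ the same way, integrating xᵏ·cos(2nπx/a) by parts.
⟨x²⟩ = 8.7909.

8.79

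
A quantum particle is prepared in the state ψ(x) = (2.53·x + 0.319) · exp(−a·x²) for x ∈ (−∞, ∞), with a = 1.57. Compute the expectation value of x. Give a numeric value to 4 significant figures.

⟨x⟩ = ∫ x·|ψ|² dx / ∫|ψ|² dx (integrals over the domain).
Expand each integrand as polynomial × e^(−2ax²) and use ∫x^(2j)·e^(−2ax²) dx = (2j−1)!!/(4a)^j · √(π/(2a)), odd powers → 0; here √(π/(2a)) = 1.0003.
State is unnormalized: ∫|ψ|² dx = 1.1213, and ∫ψ*·x·ψ dx = 0.25709, so ⟨x⟩ = 0.25709 / 1.1213.
⟨x⟩ = 0.22928.

0.2293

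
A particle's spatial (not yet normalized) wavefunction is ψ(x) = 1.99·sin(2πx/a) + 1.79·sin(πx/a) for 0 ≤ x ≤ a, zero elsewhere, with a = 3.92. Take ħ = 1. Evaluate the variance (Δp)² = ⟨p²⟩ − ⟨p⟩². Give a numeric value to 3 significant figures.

1.71

Compute ⟨p⟩ and ⟨p²⟩ separately; (Δp)² = ⟨p²⟩ − ⟨p⟩².
d²/dx² sin(jπx/a) = −(jπ/a)²·sin(jπx/a); on 0 ≤ x ≤ a, ∫sin²(jπx/a) dx = a/2 and ∫sin(jπx/a)·sin(lπx/a) dx = 0 for j ≠ l, so only diagonal terms survive in ∫|ψ|² and ∫ψ·ψ″; ∫ψ·ψ′ dx = [ψ²/2] between the walls = 0.
Normalization: ∫|ψ|² dx = 14.042.
⟨p⟩ = 0.0000 and ⟨p²⟩ = 1.7074.
(Δp)² = 1.7074 − (0.0000)² = 1.7074.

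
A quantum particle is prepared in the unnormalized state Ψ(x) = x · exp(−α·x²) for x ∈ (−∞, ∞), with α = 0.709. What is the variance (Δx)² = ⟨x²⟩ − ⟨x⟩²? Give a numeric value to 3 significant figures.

Compute ⟨x⟩ and ⟨x²⟩ separately, then (Δx)² = ⟨x²⟩ − ⟨x⟩².
Expand each integrand as polynomial × e^(−2αx²) and use ∫x^(2j)·e^(−2αx²) dx = (2j−1)!!/(4α)^j · √(π/(2α)), odd powers → 0; here √(π/(2α)) = 1.4885.
Normalization: ∫|Ψ|² dx = 0.52484.
⟨x⟩ = 0.0000 and ⟨x²⟩ = 1.0578.
(Δx)² = 1.0578 − (0.0000)² = 1.0578.

1.06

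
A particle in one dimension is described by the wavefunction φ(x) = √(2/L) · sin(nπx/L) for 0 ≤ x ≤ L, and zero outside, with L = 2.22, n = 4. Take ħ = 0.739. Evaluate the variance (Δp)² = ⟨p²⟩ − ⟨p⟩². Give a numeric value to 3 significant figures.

17.5

Compute ⟨p⟩ and ⟨p²⟩ separately; (Δp)² = ⟨p²⟩ − ⟨p⟩².
d/dx sin(nπx/L) = (nπ/L)·cos(nπx/L) and d²/dx² sin(nπx/L) = −(nπ/L)²·sin(nπx/L); on 0 ≤ x ≤ L, ∫sin²(nπx/L) dx = L/2 and ∫sin(nπx/L)·cos(nπx/L) dx = 0.
⟨p⟩ = 0.0000 and ⟨p²⟩ = 17.499.
(Δp)² = 17.499 − (0.0000)² = 17.499.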